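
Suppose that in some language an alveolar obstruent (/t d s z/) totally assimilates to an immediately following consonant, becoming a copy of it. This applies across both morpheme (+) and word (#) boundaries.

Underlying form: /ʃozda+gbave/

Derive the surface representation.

/z/ before /d/ → [d] (total assimilation)

[ʃodda+gbave]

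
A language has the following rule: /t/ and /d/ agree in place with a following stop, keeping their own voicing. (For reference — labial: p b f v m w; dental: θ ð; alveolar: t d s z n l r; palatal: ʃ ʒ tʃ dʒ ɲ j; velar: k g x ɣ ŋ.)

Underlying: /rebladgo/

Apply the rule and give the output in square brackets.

[reblaggo]

/d/ before /g/ (velar) → [g]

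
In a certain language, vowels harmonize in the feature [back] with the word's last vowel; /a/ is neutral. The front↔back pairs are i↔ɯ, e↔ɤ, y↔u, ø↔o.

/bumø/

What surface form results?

/u/ harmonizes with /ø/ ([-back]) → [y]

[bymø]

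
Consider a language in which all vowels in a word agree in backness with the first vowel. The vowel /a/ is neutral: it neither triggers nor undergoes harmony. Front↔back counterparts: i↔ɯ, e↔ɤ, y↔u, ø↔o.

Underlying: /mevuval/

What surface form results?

/u/ harmonizes with /e/ ([-back]) → [y]

[mevyval]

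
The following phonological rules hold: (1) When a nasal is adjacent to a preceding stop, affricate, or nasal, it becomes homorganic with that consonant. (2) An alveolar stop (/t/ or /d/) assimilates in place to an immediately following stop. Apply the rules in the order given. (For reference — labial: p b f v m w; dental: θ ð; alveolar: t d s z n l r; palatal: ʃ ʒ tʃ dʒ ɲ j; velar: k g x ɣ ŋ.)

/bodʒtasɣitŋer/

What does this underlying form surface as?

[bodʒtasɣitner]

Rule 1: /ŋ/ after /t/ (alveolar) → [n]
After rule 1: bodʒtasɣitner
Rule 2: no segment meets the rule's conditions; no change.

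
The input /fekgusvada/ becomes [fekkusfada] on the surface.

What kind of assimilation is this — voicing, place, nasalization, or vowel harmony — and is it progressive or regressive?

voicing assimilation, progressive

/g/→[k] /v/→[f].
Each target copies a feature from the preceding segment, so the direction is progressive.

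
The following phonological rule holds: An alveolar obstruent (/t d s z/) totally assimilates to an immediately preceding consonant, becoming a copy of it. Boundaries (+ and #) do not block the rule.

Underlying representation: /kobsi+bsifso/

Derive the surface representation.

[kobbi+bbiffo]

/s/ after /b/ → [b] (total assimilation)
/s/ after /b/ → [b] (total assimilation)
/s/ after /f/ → [f] (total assimilation)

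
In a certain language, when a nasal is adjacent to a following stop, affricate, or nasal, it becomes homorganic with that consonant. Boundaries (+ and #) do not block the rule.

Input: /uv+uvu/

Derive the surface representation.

[uv+uvu]

no segment meets the rule's conditions; no change.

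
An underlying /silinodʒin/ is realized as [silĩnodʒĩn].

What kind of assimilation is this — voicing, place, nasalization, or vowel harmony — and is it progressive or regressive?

/i/→[ĩ] /i/→[ĩ].
Each target copies a feature from the following segment, so the direction is regressive.

nasalization, regressive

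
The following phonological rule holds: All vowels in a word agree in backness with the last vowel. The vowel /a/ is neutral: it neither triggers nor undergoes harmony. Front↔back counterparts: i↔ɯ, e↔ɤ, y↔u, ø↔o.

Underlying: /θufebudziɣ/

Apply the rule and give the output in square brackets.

[θyfebydziɣ]

/u/ harmonizes with /i/ ([-back]) → [y]
/u/ harmonizes with /i/ ([-back]) → [y]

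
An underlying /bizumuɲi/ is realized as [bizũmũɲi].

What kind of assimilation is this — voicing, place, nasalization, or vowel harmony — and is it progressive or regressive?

/u/→[ũ] /u/→[ũ].
Each target copies a feature from the following segment, so the direction is regressive.

nasalization, regressive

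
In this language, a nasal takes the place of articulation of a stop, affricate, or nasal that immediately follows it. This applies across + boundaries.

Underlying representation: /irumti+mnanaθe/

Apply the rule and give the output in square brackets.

[irunti+nnanaθe]

/m/ before /t/ (alveolar) → [n]
/m/ before /n/ (alveolar) → [n]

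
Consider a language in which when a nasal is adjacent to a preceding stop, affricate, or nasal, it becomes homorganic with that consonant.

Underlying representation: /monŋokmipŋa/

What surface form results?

[monnokŋipma]

/ŋ/ after /n/ (alveolar) → [n]
/m/ after /k/ (velar) → [ŋ]
/ŋ/ after /p/ (labial) → [m]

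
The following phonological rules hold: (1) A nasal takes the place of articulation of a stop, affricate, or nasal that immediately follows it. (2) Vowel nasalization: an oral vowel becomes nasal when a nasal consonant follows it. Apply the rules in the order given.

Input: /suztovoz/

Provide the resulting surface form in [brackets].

Rule 1: no segment meets the rule's conditions; no change.
After rule 1: suztovoz
Rule 2: no segment meets the rule's conditions; no change.

[suztovoz]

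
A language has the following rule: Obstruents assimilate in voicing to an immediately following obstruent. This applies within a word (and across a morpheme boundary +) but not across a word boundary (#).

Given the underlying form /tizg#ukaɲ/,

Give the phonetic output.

[tizg#ukaɲ]

no segment meets the rule's conditions; no change.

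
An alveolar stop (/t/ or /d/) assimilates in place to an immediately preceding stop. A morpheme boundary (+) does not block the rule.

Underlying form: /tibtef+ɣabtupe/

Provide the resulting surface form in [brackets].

[tibpef+ɣabpupe]

/t/ after /b/ (labial) → [p]
/t/ after /b/ (labial) → [p]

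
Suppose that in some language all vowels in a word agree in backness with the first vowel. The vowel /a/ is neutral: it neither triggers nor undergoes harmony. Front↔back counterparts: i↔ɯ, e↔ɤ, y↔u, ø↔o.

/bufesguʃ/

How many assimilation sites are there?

1

/e/ harmonizes with /u/ ([+back]) → [ɤ]
1 segment changes.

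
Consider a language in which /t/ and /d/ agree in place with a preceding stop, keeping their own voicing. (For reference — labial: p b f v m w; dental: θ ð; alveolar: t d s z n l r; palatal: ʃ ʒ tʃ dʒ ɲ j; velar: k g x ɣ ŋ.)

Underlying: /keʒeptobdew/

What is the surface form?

/t/ after /p/ (labial) → [p]
/d/ after /b/ (labial) → [b]

[keʒeppobbew]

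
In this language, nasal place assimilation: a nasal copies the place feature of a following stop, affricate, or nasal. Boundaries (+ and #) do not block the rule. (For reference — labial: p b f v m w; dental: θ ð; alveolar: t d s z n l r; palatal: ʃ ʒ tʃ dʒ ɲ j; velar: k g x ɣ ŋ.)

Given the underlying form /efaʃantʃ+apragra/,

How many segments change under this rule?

/n/ before /tʃ/ (palatal) → [ɲ]
1 segment changes.

1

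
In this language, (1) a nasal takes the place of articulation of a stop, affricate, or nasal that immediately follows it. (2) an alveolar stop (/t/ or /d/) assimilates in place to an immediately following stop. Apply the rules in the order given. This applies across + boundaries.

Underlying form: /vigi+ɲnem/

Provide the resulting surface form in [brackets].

[vigi+nnem]

Rule 1: /ɲ/ before /n/ (alveolar) → [n]
After rule 1: vigi+nnem
Rule 2: no segment meets the rule's conditions; no change.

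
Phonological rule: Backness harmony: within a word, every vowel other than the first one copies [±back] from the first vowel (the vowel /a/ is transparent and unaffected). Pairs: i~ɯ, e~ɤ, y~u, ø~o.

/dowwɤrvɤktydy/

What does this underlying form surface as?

/y/ harmonizes with /o/ ([+back]) → [u]
/y/ harmonizes with /o/ ([+back]) → [u]

[dowwɤrvɤktudu]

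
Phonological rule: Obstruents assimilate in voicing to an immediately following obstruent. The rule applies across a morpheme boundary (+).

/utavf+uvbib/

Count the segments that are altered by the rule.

/v/ before /f/ (voiceless) → [f]
1 segment changes.

1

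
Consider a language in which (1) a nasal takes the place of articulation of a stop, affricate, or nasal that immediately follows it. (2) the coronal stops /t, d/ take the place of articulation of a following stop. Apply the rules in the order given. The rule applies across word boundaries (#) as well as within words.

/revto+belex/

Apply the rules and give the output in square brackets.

[revto+belex]

Rule 1: no segment meets the rule's conditions; no change.
After rule 1: revto+belex
Rule 2: no segment meets the rule's conditions; no change.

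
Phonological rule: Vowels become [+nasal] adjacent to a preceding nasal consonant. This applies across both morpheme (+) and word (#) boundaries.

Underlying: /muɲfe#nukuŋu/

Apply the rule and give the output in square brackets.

/u/ after nasal /m/ → [ũ]
/u/ after nasal /n/ → [ũ]
/u/ after nasal /ŋ/ → [ũ]

[mũɲfe#nũkuŋũ]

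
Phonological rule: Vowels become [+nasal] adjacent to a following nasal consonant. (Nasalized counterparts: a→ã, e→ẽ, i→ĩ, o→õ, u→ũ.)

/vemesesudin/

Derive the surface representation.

[vẽmesesudĩn]

/e/ before nasal /m/ → [ẽ]
/i/ before nasal /n/ → [ĩ]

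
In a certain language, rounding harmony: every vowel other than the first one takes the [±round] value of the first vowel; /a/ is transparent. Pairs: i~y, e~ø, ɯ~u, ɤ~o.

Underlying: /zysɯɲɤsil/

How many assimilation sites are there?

3

/ɯ/ harmonizes with /y/ ([+round]) → [u]
/ɤ/ harmonizes with /y/ ([+round]) → [o]
/i/ harmonizes with /y/ ([+round]) → [y]
3 segments change.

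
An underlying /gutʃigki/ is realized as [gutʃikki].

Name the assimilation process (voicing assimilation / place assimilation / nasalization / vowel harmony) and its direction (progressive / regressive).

voicing assimilation, regressive

/g/→[k].
Each target copies a feature from the following segment, so the direction is regressive.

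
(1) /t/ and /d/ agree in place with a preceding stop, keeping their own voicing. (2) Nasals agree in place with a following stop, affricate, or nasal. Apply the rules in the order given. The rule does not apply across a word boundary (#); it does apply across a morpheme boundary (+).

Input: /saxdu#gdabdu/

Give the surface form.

[saxdu#ggabbu]

Rule 1: /d/ after /g/ (velar) → [g]
Rule 1: /d/ after /b/ (labial) → [b]
After rule 1: saxdu#ggabbu
Rule 2: no segment meets the rule's conditions; no change.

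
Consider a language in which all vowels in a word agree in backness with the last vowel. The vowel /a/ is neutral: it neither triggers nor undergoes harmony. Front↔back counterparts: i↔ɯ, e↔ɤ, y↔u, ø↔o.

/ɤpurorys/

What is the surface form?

[epyrørys]

/ɤ/ harmonizes with /y/ ([-back]) → [e]
/u/ harmonizes with /y/ ([-back]) → [y]
/o/ harmonizes with /y/ ([-back]) → [ø]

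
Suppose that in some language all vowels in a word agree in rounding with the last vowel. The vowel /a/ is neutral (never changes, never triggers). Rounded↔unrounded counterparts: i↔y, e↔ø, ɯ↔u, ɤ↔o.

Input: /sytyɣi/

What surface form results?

[sitiɣi]

/y/ harmonizes with /i/ ([-round]) → [i]
/y/ harmonizes with /i/ ([-round]) → [i]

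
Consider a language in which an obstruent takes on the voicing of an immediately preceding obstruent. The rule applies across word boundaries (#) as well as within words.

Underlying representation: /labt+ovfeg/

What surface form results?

[labd+ovveg]

/t/ after /b/ (voiced) → [d]
/f/ after /v/ (voiced) → [v]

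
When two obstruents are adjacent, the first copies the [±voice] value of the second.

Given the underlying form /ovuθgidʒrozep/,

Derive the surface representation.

[ovuðgidʒrozep]

/θ/ before /g/ (voiced) → [ð]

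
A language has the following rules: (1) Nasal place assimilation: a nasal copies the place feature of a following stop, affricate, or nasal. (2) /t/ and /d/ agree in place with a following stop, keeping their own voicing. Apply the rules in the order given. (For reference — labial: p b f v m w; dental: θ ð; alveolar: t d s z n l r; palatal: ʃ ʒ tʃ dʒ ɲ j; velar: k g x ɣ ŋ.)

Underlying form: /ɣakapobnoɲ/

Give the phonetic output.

Rule 1: no segment meets the rule's conditions; no change.
After rule 1: ɣakapobnoɲ
Rule 2: no segment meets the rule's conditions; no change.

[ɣakapobnoɲ]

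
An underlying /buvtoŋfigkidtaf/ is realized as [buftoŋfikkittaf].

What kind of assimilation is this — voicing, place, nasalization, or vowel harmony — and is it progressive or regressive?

/v/→[f] /g/→[k] /d/→[t].
Each target copies a feature from the following segment, so the direction is regressive.

voicing assimilation, regressive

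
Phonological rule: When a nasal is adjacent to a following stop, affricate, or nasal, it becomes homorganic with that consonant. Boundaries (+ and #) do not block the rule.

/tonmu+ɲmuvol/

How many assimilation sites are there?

/n/ before /m/ (labial) → [m]
/ɲ/ before /m/ (labial) → [m]
2 segments change.

2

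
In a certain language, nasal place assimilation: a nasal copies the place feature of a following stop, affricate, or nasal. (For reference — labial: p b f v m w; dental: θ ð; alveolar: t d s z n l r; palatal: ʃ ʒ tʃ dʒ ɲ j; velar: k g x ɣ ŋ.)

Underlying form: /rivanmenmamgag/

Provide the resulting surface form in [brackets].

[rivammemmaŋgag]

/n/ before /m/ (labial) → [m]
/n/ before /m/ (labial) → [m]
/m/ before /g/ (velar) → [ŋ]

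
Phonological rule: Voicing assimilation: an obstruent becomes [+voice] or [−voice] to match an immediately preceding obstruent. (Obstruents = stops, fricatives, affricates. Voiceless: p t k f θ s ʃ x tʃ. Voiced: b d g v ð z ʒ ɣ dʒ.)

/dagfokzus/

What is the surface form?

/f/ after /g/ (voiced) → [v]
/z/ after /k/ (voiceless) → [s]

[dagvoksus]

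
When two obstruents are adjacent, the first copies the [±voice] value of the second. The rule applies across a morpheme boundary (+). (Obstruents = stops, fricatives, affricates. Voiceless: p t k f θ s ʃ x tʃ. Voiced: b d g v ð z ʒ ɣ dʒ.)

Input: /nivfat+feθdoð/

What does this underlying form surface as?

[niffat+feðdoð]

/v/ before /f/ (voiceless) → [f]
/θ/ before /d/ (voiced) → [ð]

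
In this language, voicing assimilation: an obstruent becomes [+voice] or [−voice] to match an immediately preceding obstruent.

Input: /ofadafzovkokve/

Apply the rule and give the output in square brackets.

[ofadafsovgokfe]

/z/ after /f/ (voiceless) → [s]
/k/ after /v/ (voiced) → [g]
/v/ after /k/ (voiceless) → [f]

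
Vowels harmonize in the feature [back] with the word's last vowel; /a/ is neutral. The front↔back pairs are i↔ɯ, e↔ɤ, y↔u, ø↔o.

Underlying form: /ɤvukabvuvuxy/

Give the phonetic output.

/ɤ/ harmonizes with /y/ ([-back]) → [e]
/u/ harmonizes with /y/ ([-back]) → [y]
/u/ harmonizes with /y/ ([-back]) → [y]
/u/ harmonizes with /y/ ([-back]) → [y]

[evykabvyvyxy]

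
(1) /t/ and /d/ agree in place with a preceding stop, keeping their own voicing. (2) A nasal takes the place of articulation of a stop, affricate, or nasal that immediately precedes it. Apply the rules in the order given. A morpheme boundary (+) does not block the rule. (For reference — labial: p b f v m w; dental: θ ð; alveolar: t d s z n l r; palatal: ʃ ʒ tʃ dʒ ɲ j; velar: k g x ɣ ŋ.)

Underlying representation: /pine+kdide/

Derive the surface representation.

[pine+kgide]

Rule 1: /d/ after /k/ (velar) → [g]
After rule 1: pine+kgide
Rule 2: no segment meets the rule's conditions; no change.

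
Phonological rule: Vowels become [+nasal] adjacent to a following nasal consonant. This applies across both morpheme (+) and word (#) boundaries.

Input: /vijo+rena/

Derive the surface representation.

[vijo+rẽna]

/e/ before nasal /n/ → [ẽ]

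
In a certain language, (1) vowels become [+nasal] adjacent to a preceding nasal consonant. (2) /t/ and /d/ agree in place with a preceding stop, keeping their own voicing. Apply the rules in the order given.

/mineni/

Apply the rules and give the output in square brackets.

[mĩnẽnĩ]

Rule 1: /i/ after nasal /m/ → [ĩ]
Rule 1: /e/ after nasal /n/ → [ẽ]
Rule 1: /i/ after nasal /n/ → [ĩ]
After rule 1: mĩnẽnĩ
Rule 2: no segment meets the rule's conditions; no change.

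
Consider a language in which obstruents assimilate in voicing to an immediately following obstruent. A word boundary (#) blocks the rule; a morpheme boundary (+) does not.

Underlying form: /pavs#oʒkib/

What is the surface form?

/v/ before /s/ (voiceless) → [f]
/ʒ/ before /k/ (voiceless) → [ʃ]

[pafs#oʃkib]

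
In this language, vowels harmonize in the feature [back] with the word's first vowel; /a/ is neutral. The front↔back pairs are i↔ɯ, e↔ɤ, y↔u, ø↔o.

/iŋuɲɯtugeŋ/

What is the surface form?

/u/ harmonizes with /i/ ([-back]) → [y]
/ɯ/ harmonizes with /i/ ([-back]) → [i]
/u/ harmonizes with /i/ ([-back]) → [y]

[iŋyɲitygeŋ]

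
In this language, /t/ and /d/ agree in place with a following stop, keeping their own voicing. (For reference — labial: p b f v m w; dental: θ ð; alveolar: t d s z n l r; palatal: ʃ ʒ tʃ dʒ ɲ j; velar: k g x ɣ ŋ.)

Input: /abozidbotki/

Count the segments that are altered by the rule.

2

/d/ before /b/ (labial) → [b]
/t/ before /k/ (velar) → [k]
2 segments change.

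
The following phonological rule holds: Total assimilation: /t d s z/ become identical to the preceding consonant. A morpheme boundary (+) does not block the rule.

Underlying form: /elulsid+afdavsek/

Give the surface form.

[elullid+affavvek]

/s/ after /l/ → [l] (total assimilation)
/d/ after /f/ → [f] (total assimilation)
/s/ after /v/ → [v] (total assimilation)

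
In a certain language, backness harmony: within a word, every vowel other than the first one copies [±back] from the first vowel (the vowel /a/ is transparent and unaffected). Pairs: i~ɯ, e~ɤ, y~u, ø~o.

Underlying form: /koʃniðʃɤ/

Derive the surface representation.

[koʃnɯðʃɤ]

/i/ harmonizes with /o/ ([+back]) → [ɯ]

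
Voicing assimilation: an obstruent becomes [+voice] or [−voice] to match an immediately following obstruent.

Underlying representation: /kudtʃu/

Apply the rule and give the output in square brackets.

/d/ before /tʃ/ (voiceless) → [t]

[kuttʃu]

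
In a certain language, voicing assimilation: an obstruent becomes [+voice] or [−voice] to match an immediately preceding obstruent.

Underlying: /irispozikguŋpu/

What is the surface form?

/g/ after /k/ (voiceless) → [k]

[irispozikkuŋpu]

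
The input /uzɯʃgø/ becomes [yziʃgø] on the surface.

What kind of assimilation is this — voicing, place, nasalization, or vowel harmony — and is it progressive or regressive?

vowel harmony, regressive

/u/→[y] /ɯ/→[i].
Vowels agree with the last vowel, so the harmony is regressive.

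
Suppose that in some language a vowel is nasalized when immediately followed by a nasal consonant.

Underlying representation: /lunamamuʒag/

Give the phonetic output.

/u/ before nasal /n/ → [ũ]
/a/ before nasal /m/ → [ã]
/a/ before nasal /m/ → [ã]

[lũnãmãmuʒag]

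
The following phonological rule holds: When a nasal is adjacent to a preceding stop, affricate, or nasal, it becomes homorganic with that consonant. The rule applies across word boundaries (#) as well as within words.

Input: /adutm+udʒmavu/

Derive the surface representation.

/m/ after /t/ (alveolar) → [n]
/m/ after /dʒ/ (palatal) → [ɲ]

[adutn+udʒɲavu]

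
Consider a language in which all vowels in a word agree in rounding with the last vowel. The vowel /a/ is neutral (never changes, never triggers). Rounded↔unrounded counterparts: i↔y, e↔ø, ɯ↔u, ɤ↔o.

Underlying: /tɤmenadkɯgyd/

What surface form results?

/ɤ/ harmonizes with /y/ ([+round]) → [o]
/e/ harmonizes with /y/ ([+round]) → [ø]
/ɯ/ harmonizes with /y/ ([+round]) → [u]

[tomønadkugyd]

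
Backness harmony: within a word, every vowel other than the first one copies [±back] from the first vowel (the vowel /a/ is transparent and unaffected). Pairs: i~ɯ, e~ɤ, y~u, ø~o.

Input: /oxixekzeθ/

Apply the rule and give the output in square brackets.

[oxɯxɤkzɤθ]

/i/ harmonizes with /o/ ([+back]) → [ɯ]
/e/ harmonizes with /o/ ([+back]) → [ɤ]
/e/ harmonizes with /o/ ([+back]) → [ɤ]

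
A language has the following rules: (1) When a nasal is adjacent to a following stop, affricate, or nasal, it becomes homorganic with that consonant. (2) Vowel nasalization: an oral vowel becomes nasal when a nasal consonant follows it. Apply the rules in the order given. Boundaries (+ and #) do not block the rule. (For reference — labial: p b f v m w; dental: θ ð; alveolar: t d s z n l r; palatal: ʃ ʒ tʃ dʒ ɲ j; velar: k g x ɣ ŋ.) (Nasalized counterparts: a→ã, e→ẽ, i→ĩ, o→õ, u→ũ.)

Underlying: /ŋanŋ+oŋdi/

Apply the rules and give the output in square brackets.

[ŋãŋŋ+õndi]

Rule 1: /n/ before /ŋ/ (velar) → [ŋ]
Rule 1: /ŋ/ before /d/ (alveolar) → [n]
After rule 1: ŋaŋŋ+ondi
Rule 2: /a/ before nasal /ŋ/ → [ã]
Rule 2: /o/ before nasal /n/ → [õ]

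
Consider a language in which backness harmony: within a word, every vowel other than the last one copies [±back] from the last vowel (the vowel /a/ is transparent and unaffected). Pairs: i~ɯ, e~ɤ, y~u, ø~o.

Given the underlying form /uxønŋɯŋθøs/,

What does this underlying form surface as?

[yxønŋiŋθøs]

/u/ harmonizes with /ø/ ([-back]) → [y]
/ɯ/ harmonizes with /ø/ ([-back]) → [i]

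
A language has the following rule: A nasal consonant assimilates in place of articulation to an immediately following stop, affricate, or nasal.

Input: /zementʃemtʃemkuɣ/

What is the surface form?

/n/ before /tʃ/ (palatal) → [ɲ]
/m/ before /tʃ/ (palatal) → [ɲ]
/m/ before /k/ (velar) → [ŋ]

[zemeɲtʃeɲtʃeŋkuɣ]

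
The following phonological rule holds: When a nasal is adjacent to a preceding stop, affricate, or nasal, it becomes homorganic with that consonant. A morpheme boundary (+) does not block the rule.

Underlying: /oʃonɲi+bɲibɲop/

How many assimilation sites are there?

3

/ɲ/ after /n/ (alveolar) → [n]
/ɲ/ after /b/ (labial) → [m]
/ɲ/ after /b/ (labial) → [m]
3 segments change.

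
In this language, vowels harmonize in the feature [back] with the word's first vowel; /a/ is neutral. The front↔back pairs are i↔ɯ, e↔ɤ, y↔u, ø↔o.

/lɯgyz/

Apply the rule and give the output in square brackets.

/y/ harmonizes with /ɯ/ ([+back]) → [u]

[lɯguz]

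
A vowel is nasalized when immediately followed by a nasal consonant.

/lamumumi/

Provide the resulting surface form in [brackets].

[lãmũmũmi]

/a/ before nasal /m/ → [ã]
/u/ before nasal /m/ → [ũ]
/u/ before nasal /m/ → [ũ]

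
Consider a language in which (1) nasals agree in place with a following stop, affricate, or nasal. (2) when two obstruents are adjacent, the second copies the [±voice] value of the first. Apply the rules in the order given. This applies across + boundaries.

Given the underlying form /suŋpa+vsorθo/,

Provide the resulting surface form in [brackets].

[sumpa+vzorθo]

Rule 1: /ŋ/ before /p/ (labial) → [m]
After rule 1: sumpa+vsorθo
Rule 2: /s/ after /v/ (voiced) → [z]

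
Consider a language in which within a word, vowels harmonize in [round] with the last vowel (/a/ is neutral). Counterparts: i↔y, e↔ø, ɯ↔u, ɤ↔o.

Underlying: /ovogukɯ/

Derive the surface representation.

[ɤvɤgɯkɯ]

/o/ harmonizes with /ɯ/ ([-round]) → [ɤ]
/o/ harmonizes with /ɯ/ ([-round]) → [ɤ]
/u/ harmonizes with /ɯ/ ([-round]) → [ɯ]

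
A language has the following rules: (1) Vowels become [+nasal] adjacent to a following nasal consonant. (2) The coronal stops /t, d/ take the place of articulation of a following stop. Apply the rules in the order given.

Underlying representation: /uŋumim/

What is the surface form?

[ũŋũmĩm]

Rule 1: /u/ before nasal /ŋ/ → [ũ]
Rule 1: /u/ before nasal /m/ → [ũ]
Rule 1: /i/ before nasal /m/ → [ĩ]
After rule 1: ũŋũmĩm
Rule 2: no segment meets the rule's conditions; no change.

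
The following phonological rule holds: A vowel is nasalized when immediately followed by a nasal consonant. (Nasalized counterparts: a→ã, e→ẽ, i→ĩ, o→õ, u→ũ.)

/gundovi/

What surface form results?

/u/ before nasal /n/ → [ũ]

[gũndovi]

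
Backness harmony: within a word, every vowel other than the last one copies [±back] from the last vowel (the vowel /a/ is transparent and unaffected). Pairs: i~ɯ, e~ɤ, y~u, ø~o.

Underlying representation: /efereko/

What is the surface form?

[ɤfɤrɤko]

/e/ harmonizes with /o/ ([+back]) → [ɤ]
/e/ harmonizes with /o/ ([+back]) → [ɤ]
/e/ harmonizes with /o/ ([+back]) → [ɤ]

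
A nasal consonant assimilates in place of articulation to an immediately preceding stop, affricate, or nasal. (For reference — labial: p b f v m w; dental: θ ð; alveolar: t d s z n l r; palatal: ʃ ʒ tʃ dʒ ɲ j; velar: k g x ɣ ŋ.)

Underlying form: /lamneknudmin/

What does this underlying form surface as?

[lammekŋudnin]

/n/ after /m/ (labial) → [m]
/n/ after /k/ (velar) → [ŋ]
/m/ after /d/ (alveolar) → [n]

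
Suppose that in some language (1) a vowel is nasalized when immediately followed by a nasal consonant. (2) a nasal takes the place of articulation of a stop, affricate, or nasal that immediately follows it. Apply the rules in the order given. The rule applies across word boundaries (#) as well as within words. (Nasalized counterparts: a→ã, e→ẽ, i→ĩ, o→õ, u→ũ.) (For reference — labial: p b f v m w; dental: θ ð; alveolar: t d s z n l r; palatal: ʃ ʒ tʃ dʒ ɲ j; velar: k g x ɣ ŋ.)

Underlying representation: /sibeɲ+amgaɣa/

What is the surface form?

[sibẽɲ+ãŋgaɣa]

Rule 1: /e/ before nasal /ɲ/ → [ẽ]
Rule 1: /a/ before nasal /m/ → [ã]
After rule 1: sibẽɲ+ãmgaɣa
Rule 2: /m/ before /g/ (velar) → [ŋ]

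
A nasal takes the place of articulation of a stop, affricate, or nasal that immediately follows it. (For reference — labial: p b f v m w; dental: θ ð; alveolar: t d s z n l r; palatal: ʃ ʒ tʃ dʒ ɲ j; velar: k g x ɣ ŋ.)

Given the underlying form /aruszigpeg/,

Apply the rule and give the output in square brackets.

[aruszigpeg]

no segment meets the rule's conditions; no change.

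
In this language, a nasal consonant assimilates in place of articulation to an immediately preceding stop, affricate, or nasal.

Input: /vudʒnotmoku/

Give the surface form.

[vudʒɲotnoku]

/n/ after /dʒ/ (palatal) → [ɲ]
/m/ after /t/ (alveolar) → [n]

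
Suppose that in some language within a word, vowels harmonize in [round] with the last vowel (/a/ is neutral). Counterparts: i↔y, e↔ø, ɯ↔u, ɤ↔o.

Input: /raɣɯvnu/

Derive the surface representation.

/ɯ/ harmonizes with /u/ ([+round]) → [u]

[raɣuvnu]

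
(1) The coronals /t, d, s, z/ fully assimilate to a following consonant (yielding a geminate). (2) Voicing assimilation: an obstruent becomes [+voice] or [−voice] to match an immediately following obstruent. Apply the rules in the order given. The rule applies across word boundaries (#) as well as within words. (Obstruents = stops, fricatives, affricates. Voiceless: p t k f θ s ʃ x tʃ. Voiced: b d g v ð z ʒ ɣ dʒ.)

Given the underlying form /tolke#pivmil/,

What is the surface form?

[tolke#pivmil]

Rule 1: no segment meets the rule's conditions; no change.
After rule 1: tolke#pivmil
Rule 2: no segment meets the rule's conditions; no change.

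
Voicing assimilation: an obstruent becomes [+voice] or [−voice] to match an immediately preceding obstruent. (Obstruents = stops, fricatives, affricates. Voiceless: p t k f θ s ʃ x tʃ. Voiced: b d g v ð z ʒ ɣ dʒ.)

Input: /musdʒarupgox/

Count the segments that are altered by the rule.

2

/dʒ/ after /s/ (voiceless) → [tʃ]
/g/ after /p/ (voiceless) → [k]
2 segments change.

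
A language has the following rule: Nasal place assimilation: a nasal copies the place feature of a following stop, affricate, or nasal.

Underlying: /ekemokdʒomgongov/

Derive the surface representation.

[ekemokdʒoŋgoŋgov]

/m/ before /g/ (velar) → [ŋ]
/n/ before /g/ (velar) → [ŋ]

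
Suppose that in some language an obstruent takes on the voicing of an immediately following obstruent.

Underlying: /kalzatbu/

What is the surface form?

/t/ before /b/ (voiced) → [d]

[kalzadbu]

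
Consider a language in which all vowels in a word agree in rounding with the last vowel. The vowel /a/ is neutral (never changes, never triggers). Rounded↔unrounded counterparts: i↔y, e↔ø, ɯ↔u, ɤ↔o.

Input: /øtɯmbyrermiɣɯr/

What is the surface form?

[etɯmbirermiɣɯr]

/ø/ harmonizes with /ɯ/ ([-round]) → [e]
/y/ harmonizes with /ɯ/ ([-round]) → [i]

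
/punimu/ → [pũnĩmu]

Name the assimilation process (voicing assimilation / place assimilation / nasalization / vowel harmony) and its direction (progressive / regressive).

/u/→[ũ] /i/→[ĩ].
Each target copies a feature from the following segment, so the direction is regressive.

nasalization, regressive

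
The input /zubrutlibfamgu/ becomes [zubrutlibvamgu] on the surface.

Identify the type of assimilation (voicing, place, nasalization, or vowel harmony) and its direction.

voicing assimilation, progressive

/f/→[v].
Each target copies a feature from the preceding segment, so the direction is progressive.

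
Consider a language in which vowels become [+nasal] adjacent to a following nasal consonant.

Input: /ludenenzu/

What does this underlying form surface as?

/e/ before nasal /n/ → [ẽ]
/e/ before nasal /n/ → [ẽ]

[ludẽnẽnzu]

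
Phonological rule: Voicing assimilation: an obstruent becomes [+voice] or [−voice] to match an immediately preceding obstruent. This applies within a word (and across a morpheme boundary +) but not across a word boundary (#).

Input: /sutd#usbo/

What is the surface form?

/d/ after /t/ (voiceless) → [t]
/b/ after /s/ (voiceless) → [p]

[sutt#uspo]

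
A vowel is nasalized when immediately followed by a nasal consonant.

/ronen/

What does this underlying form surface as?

/o/ before nasal /n/ → [õ]
/e/ before nasal /n/ → [ẽ]

[rõnẽn]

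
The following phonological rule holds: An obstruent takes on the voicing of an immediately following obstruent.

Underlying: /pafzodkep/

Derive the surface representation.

[pavzotkep]

/f/ before /z/ (voiced) → [v]
/d/ before /k/ (voiceless) → [t]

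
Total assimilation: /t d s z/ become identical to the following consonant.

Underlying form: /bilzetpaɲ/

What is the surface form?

/t/ before /p/ → [p] (total assimilation)

[bilzeppaɲ]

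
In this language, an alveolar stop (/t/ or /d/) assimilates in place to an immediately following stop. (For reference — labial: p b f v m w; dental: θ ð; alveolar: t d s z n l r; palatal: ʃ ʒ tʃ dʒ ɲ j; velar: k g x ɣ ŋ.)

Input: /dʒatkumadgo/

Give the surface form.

/t/ before /k/ (velar) → [k]
/d/ before /g/ (velar) → [g]

[dʒakkumaggo]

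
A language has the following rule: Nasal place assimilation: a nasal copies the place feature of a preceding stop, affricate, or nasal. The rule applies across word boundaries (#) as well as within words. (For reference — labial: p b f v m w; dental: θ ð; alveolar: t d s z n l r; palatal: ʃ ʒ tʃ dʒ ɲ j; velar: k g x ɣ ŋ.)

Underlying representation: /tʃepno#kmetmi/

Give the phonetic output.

/n/ after /p/ (labial) → [m]
/m/ after /k/ (velar) → [ŋ]
/m/ after /t/ (alveolar) → [n]

[tʃepmo#kŋetni]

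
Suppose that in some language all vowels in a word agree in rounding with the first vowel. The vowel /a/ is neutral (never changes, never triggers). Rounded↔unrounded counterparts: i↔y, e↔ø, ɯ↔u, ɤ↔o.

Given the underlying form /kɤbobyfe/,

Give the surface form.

/o/ harmonizes with /ɤ/ ([-round]) → [ɤ]
/y/ harmonizes with /ɤ/ ([-round]) → [i]

[kɤbɤbife]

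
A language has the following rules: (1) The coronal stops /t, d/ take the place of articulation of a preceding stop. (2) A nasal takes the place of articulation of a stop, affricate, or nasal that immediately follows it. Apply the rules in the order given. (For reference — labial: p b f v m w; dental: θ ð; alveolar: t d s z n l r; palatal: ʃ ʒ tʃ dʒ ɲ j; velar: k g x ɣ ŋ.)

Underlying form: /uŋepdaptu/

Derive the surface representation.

Rule 1: /d/ after /p/ (labial) → [b]
Rule 1: /t/ after /p/ (labial) → [p]
After rule 1: uŋepbappu
Rule 2: no segment meets the rule's conditions; no change.

[uŋepbappu]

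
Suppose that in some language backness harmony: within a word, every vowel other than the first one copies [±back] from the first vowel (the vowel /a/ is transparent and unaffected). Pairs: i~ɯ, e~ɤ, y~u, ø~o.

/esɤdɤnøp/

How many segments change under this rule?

/ɤ/ harmonizes with /e/ ([-back]) → [e]
/ɤ/ harmonizes with /e/ ([-back]) → [e]
2 segments change.

2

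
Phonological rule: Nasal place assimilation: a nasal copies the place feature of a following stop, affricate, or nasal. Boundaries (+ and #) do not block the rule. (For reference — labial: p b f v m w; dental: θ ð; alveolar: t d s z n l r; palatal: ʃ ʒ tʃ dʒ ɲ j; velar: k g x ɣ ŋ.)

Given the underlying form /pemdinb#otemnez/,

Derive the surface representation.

/m/ before /d/ (alveolar) → [n]
/n/ before /b/ (labial) → [m]
/m/ before /n/ (alveolar) → [n]

[pendimb#otennez]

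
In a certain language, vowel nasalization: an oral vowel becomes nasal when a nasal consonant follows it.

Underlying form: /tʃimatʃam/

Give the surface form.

/i/ before nasal /m/ → [ĩ]
/a/ before nasal /m/ → [ã]

[tʃĩmatʃãm]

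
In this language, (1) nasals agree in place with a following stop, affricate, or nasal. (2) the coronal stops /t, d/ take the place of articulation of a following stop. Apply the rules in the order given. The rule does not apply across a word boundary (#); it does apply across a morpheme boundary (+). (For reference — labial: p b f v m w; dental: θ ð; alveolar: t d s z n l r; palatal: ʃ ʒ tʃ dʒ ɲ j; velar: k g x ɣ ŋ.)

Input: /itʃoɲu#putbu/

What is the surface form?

[itʃoɲu#pupbu]

Rule 1: no segment meets the rule's conditions; no change.
After rule 1: itʃoɲu#putbu
Rule 2: /t/ before /b/ (labial) → [p]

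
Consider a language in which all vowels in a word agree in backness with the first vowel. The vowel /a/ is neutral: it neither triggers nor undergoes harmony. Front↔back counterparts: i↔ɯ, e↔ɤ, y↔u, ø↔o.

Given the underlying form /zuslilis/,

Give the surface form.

/i/ harmonizes with /u/ ([+back]) → [ɯ]
/i/ harmonizes with /u/ ([+back]) → [ɯ]

[zuslɯlɯs]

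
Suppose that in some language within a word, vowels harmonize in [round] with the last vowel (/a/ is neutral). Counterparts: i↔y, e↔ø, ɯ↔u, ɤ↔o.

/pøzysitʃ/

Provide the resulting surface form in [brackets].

/ø/ harmonizes with /i/ ([-round]) → [e]
/y/ harmonizes with /i/ ([-round]) → [i]

[pezisitʃ]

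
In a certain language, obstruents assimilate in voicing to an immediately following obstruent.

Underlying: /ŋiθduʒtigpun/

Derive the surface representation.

/θ/ before /d/ (voiced) → [ð]
/ʒ/ before /t/ (voiceless) → [ʃ]
/g/ before /p/ (voiceless) → [k]

[ŋiðduʃtikpun]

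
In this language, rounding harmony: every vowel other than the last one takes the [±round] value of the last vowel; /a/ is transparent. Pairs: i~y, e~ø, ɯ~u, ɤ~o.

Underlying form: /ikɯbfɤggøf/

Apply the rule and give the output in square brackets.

/i/ harmonizes with /ø/ ([+round]) → [y]
/ɯ/ harmonizes with /ø/ ([+round]) → [u]
/ɤ/ harmonizes with /ø/ ([+round]) → [o]

[ykubfoggøf]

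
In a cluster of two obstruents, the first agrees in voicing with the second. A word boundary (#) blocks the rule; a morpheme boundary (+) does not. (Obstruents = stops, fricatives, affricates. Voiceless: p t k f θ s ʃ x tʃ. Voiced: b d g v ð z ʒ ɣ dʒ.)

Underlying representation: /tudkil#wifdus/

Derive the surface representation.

[tutkil#wivdus]

/d/ before /k/ (voiceless) → [t]
/f/ before /d/ (voiced) → [v]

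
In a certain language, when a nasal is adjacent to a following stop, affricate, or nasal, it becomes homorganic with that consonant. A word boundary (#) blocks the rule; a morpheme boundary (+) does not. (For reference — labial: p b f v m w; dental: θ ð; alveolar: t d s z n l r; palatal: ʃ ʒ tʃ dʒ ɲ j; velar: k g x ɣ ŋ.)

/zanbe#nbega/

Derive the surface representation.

[zambe#mbega]

/n/ before /b/ (labial) → [m]
/n/ before /b/ (labial) → [m]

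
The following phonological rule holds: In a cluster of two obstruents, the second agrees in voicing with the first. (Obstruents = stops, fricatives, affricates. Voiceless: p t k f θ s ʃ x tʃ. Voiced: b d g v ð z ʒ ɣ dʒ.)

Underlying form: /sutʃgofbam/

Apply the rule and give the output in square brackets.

[sutʃkofpam]

/g/ after /tʃ/ (voiceless) → [k]
/b/ after /f/ (voiceless) → [p]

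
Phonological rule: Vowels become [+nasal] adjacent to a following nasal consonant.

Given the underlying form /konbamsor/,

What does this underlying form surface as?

/o/ before nasal /n/ → [õ]
/a/ before nasal /m/ → [ã]

[kõnbãmsor]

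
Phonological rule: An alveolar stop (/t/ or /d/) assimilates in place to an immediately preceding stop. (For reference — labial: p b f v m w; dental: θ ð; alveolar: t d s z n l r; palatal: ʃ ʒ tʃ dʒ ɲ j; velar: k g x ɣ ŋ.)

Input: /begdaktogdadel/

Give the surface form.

[beggakkoggadel]

/d/ after /g/ (velar) → [g]
/t/ after /k/ (velar) → [k]
/d/ after /g/ (velar) → [g]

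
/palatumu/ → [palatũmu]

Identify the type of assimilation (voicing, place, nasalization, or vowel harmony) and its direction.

/u/→[ũ].
Each target copies a feature from the following segment, so the direction is regressive.

nasalization, regressive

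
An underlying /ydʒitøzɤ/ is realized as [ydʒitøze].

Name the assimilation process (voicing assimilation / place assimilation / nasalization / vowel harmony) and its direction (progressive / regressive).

/ɤ/→[e].
Vowels agree with the first vowel, so the harmony is progressive.

vowel harmony, progressive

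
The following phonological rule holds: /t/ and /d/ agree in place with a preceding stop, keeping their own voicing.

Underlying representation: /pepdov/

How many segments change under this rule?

/d/ after /p/ (labial) → [b]
1 segment changes.

1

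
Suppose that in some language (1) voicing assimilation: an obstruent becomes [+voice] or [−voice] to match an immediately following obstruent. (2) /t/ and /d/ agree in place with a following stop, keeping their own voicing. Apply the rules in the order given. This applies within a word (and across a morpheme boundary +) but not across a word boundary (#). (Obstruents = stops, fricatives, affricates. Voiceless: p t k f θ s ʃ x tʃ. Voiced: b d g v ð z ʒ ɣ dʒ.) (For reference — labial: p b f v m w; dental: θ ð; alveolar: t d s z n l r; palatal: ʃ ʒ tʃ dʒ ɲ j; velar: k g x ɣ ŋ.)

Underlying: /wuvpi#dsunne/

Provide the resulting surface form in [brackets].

[wufpi#tsunne]

Rule 1: /v/ before /p/ (voiceless) → [f]
Rule 1: /d/ before /s/ (voiceless) → [t]
After rule 1: wufpi#tsunne
Rule 2: no segment meets the rule's conditions; no change.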